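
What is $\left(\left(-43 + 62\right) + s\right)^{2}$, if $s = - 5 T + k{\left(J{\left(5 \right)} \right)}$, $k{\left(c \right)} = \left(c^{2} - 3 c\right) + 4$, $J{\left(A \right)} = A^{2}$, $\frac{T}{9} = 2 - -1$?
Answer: $191844$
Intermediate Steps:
$T = 27$ ($T = 9 \left(2 - -1\right) = 9 \left(2 + 1\right) = 9 \cdot 3 = 27$)
$k{\left(c \right)} = 4 + c^{2} - 3 c$
$s = 419$ ($s = \left(-5\right) 27 + \left(4 + \left(5^{2}\right)^{2} - 3 \cdot 5^{2}\right) = -135 + \left(4 + 25^{2} - 75\right) = -135 + \left(4 + 625 - 75\right) = -135 + 554 = 419$)
$\left(\left(-43 + 62\right) + s\right)^{2} = \left(\left(-43 + 62\right) + 419\right)^{2} = \left(19 + 419\right)^{2} = 438^{2} = 191844$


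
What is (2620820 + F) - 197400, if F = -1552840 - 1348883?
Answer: -478303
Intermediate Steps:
F = -2901723
(2620820 + F) - 197400 = (2620820 - 2901723) - 197400 = -280903 - 197400 = -478303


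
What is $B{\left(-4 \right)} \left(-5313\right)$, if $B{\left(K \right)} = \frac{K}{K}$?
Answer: $-5313$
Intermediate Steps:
$B{\left(K \right)} = 1$
$B{\left(-4 \right)} \left(-5313\right) = 1 \left(-5313\right) = -5313$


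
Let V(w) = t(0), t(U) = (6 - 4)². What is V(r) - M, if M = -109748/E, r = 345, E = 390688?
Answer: 418125/97672 ≈ 4.2809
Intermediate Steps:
t(U) = 4 (t(U) = 2² = 4)
V(w) = 4
M = -27437/97672 (M = -109748/390688 = -109748*1/390688 = -27437/97672 ≈ -0.28091)
V(r) - M = 4 - 1*(-27437/97672) = 4 + 27437/97672 = 418125/97672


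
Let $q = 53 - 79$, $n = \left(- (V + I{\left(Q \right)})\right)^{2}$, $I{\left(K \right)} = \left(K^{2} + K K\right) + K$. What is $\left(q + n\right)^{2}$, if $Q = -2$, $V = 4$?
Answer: $5476$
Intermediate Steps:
$I{\left(K \right)} = K + 2 K^{2}$ ($I{\left(K \right)} = \left(K^{2} + K^{2}\right) + K = 2 K^{2} + K = K + 2 K^{2}$)
$n = 100$ ($n = \left(- (4 - 2 \left(1 + 2 \left(-2\right)\right))\right)^{2} = \left(- (4 - 2 \left(1 - 4\right))\right)^{2} = \left(- (4 - -6)\right)^{2} = \left(- (4 + 6)\right)^{2} = \left(\left(-1\right) 10\right)^{2} = \left(-10\right)^{2} = 100$)
$q = -26$ ($q = 53 - 79 = -26$)
$\left(q + n\right)^{2} = \left(-26 + 100\right)^{2} = 74^{2} = 5476$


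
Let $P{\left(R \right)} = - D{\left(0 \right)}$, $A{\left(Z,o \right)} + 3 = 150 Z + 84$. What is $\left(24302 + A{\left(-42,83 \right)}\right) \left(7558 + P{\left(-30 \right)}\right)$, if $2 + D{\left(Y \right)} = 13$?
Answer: $136472401$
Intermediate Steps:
$A{\left(Z,o \right)} = 81 + 150 Z$ ($A{\left(Z,o \right)} = -3 + \left(150 Z + 84\right) = -3 + \left(84 + 150 Z\right) = 81 + 150 Z$)
$D{\left(Y \right)} = 11$ ($D{\left(Y \right)} = -2 + 13 = 11$)
$P{\left(R \right)} = -11$ ($P{\left(R \right)} = \left(-1\right) 11 = -11$)
$\left(24302 + A{\left(-42,83 \right)}\right) \left(7558 + P{\left(-30 \right)}\right) = \left(24302 + \left(81 + 150 \left(-42\right)\right)\right) \left(7558 - 11\right) = \left(24302 + \left(81 - 6300\right)\right) 7547 = \left(24302 - 6219\right) 7547 = 18083 \cdot 7547 = 136472401$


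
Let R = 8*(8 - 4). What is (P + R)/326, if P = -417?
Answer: -385/326 ≈ -1.1810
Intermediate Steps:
R = 32 (R = 8*4 = 32)
(P + R)/326 = (-417 + 32)/326 = -385*1/326 = -385/326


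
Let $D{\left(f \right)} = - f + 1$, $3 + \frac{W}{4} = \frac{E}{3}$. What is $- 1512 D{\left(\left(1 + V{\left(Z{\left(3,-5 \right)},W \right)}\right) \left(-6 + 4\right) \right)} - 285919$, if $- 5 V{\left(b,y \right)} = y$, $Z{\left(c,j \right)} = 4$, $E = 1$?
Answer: $- \frac{1484531}{5} \approx -2.9691 \cdot 10^{5}$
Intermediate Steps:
$W = - \frac{32}{3}$ ($W = -12 + 4 \cdot 1 \cdot \frac{1}{3} = -12 + 4 \cdot \frac{1}{3} = -12 + \frac{4}{3} = - \frac{32}{3} \approx -10.667$)
$V{\left(b,y \right)} = - \frac{y}{5}$
$D{\left(f \right)} = 1 - f$
$- 1512 D{\left(\left(1 + V{\left(Z{\left(3,-5 \right)},W \right)}\right) \left(-6 + 4\right) \right)} - 285919 = - 1512 \left(1 - \left(1 - - \frac{32}{15}\right) \left(-6 + 4\right)\right) - 285919 = - 1512 \left(1 - \left(1 + \frac{32}{15}\right) \left(-2\right)\right) - 285919 = - 1512 \left(1 - \frac{47}{15} \left(-2\right)\right) - 285919 = - 1512 \left(1 - - \frac{94}{15}\right) - 285919 = - 1512 \left(1 + \frac{94}{15}\right) - 285919 = \left(-1512\right) \frac{109}{15} - 285919 = - \frac{54936}{5} - 285919 = - \frac{1484531}{5}$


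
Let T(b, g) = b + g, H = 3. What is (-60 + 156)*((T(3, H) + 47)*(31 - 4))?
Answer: 137376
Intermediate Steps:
(-60 + 156)*((T(3, H) + 47)*(31 - 4)) = (-60 + 156)*(((3 + 3) + 47)*(31 - 4)) = 96*((6 + 47)*27) = 96*(53*27) = 96*1431 = 137376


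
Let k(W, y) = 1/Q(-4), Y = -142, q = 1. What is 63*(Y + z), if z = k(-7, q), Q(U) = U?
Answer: -35847/4 ≈ -8961.8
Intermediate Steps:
k(W, y) = -1/4 (k(W, y) = 1/(-4) = -1/4)
z = -1/4 ≈ -0.25000
63*(Y + z) = 63*(-142 - 1/4) = 63*(-569/4) = -35847/4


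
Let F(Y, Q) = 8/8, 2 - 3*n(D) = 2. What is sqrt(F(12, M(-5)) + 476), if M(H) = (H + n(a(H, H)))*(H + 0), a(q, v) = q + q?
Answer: 3*sqrt(53) ≈ 21.840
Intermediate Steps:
a(q, v) = 2*q
n(D) = 0 (n(D) = 2/3 - 1/3*2 = 2/3 - 2/3 = 0)
M(H) = H**2 (M(H) = (H + 0)*(H + 0) = H*H = H**2)
F(Y, Q) = 1 (F(Y, Q) = 8*(1/8) = 1)
sqrt(F(12, M(-5)) + 476) = sqrt(1 + 476) = sqrt(477) = 3*sqrt(53)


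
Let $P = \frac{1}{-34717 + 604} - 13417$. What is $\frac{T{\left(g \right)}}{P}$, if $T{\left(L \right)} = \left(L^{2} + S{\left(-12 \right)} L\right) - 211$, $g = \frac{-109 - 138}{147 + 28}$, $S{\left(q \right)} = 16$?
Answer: $\frac{120972646329}{7008441243125} \approx 0.017261$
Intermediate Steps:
$g = - \frac{247}{175} \approx -1.4114$
$T{\left(L \right)} = -211 + L^{2} + 16 L$ ($T{\left(L \right)} = \left(L^{2} + 16 L\right) - 211 = -211 + L^{2} + 16 L$)
$P = - \frac{457694122}{34113}$ ($P = \frac{1}{-34113} - 13417 = - \frac{1}{34113} - 13417 = - \frac{457694122}{34113} \approx -13417.0$)
$\frac{T{\left(g \right)}}{P} = \frac{-211 + \left(- \frac{247}{175}\right)^{2} + 16 \left(- \frac{247}{175}\right)}{- \frac{457694122}{34113}} = \left(-211 + \frac{61009}{30625} - \frac{3952}{175}\right) \left(- \frac{34113}{457694122}\right) = \left(- \frac{7092466}{30625}\right) \left(- \frac{34113}{457694122}\right) = \frac{120972646329}{7008441243125}$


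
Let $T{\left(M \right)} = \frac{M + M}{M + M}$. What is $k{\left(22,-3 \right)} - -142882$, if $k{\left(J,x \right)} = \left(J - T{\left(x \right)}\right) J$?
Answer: $143344$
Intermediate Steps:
$T{\left(M \right)} = 1$ ($T{\left(M \right)} = \frac{2 M}{2 M} = 2 M \frac{1}{2 M} = 1$)
$k{\left(J,x \right)} = J \left(-1 + J\right)$ ($k{\left(J,x \right)} = \left(J - 1\right) J = \left(-1 + J\right) J = J \left(-1 + J\right)$)
$k{\left(22,-3 \right)} - -142882 = 22 \left(-1 + 22\right) - -142882 = 22 \cdot 21 + 142882 = 462 + 142882 = 143344$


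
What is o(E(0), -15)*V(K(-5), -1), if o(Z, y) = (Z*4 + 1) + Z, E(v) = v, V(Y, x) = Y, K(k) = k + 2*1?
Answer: -3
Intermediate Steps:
K(k) = 2 + k (K(k) = k + 2 = 2 + k)
o(Z, y) = 1 + 5*Z (o(Z, y) = (4*Z + 1) + Z = (1 + 4*Z) + Z = 1 + 5*Z)
o(E(0), -15)*V(K(-5), -1) = (1 + 5*0)*(2 - 5) = (1 + 0)*(-3) = 1*(-3) = -3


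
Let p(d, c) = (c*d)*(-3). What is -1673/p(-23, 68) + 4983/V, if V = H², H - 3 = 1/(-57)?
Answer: 558191449/997050 ≈ 559.84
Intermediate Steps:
H = 170/57 (H = 3 + 1/(-57) = 3 - 1/57 = 170/57 ≈ 2.9825)
p(d, c) = -3*c*d
V = 28900/3249 (V = (170/57)² = 28900/3249 ≈ 8.8951)
-1673/p(-23, 68) + 4983/V = -1673/((-3*68*(-23))) + 4983/(28900/3249) = -1673/4692 + 4983*(3249/28900) = -1673*1/4692 + 16189767/28900 = -1673/4692 + 16189767/28900 = 558191449/997050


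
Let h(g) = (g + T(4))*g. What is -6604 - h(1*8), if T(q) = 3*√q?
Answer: -6716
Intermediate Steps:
h(g) = g*(6 + g) (h(g) = (g + 3*√4)*g = (g + 3*2)*g = (g + 6)*g = (6 + g)*g = g*(6 + g))
-6604 - h(1*8) = -6604 - 1*8*(6 + 1*8) = -6604 - 8*(6 + 8) = -6604 - 8*14 = -6604 - 1*112 = -6604 - 112 = -6716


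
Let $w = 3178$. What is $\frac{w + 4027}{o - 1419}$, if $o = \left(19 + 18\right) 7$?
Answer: $- \frac{1441}{232} \approx -6.2112$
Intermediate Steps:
$o = 259$ ($o = 37 \cdot 7 = 259$)
$\frac{w + 4027}{o - 1419} = \frac{3178 + 4027}{259 - 1419} = \frac{7205}{-1160} = 7205 \left(- \frac{1}{1160}\right) = - \frac{1441}{232}$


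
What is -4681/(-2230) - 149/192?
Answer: 283241/214080 ≈ 1.3231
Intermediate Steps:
-4681/(-2230) - 149/192 = -4681*(-1/2230) - 149*1/192 = 4681/2230 - 149/192 = 283241/214080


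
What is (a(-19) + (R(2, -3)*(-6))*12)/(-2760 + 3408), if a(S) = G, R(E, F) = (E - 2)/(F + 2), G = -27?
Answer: -1/24 ≈ -0.041667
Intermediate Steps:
R(E, F) = (-2 + E)/(2 + F)
a(S) = -27
(a(-19) + (R(2, -3)*(-6))*12)/(-2760 + 3408) = (-27 + (((-2 + 2)/(2 - 3))*(-6))*12)/(-2760 + 3408) = (-27 + ((0/(-1))*(-6))*12)/648 = (-27 + (-1*0*(-6))*12)*(1/648) = (-27 + (0*(-6))*12)*(1/648) = (-27 + 0*12)*(1/648) = (-27 + 0)*(1/648) = -27*1/648 = -1/24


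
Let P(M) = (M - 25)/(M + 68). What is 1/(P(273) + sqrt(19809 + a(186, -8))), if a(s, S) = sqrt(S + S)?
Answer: -210920600/5744770314881 + 42592*I/5744770314881 + 290015825*sqrt(19809 + 4*I)/5744770314881 - 58564*I*sqrt(19809 + 4*I)/5744770314881 ≈ 0.0070686 - 7.1e-7*I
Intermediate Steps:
a(s, S) = sqrt(2)*sqrt(S) (a(s, S) = sqrt(2*S) = sqrt(2)*sqrt(S))
P(M) = (-25 + M)/(68 + M)
1/(P(273) + sqrt(19809 + a(186, -8))) = 1/((-25 + 273)/(68 + 273) + sqrt(19809 + sqrt(2)*sqrt(-8))) = 1/(248/341 + sqrt(19809 + sqrt(2)*(2*I*sqrt(2)))) = 1/((1/341)*248 + sqrt(19809 + 4*I)) = 1/(8/11 + sqrt(19809 + 4*I))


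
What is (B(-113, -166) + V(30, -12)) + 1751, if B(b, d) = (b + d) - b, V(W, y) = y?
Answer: 1573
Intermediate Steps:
B(b, d) = d
(B(-113, -166) + V(30, -12)) + 1751 = (-166 - 12) + 1751 = -178 + 1751 = 1573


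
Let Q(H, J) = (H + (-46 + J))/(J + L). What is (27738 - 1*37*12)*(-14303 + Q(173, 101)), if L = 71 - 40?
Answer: -4293728316/11 ≈ -3.9034e+8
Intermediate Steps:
L = 31
Q(H, J) = (-46 + H + J)/(31 + J) (Q(H, J) = (H + (-46 + J))/(J + 31) = (-46 + H + J)/(31 + J))
(27738 - 1*37*12)*(-14303 + Q(173, 101)) = (27738 - 1*37*12)*(-14303 + (-46 + 173 + 101)/(31 + 101)) = (27738 - 37*12)*(-14303 + 228/132) = (27738 - 444)*(-14303 + (1/132)*228) = 27294*(-14303 + 19/11) = 27294*(-157314/11) = -4293728316/11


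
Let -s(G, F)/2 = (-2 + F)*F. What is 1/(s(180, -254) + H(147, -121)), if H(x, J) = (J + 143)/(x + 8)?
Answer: -155/20157418 ≈ -7.6895e-6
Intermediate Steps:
H(x, J) = (143 + J)/(8 + x)
s(G, F) = -2*F*(-2 + F) (s(G, F) = -2*(-2 + F)*F = -2*F*(-2 + F))
1/(s(180, -254) + H(147, -121)) = 1/(2*(-254)*(2 - 1*(-254)) + (143 - 121)/(8 + 147)) = 1/(2*(-254)*(2 + 254) + 22/155) = 1/(2*(-254)*256 + (1/155)*22) = 1/(-130048 + 22/155) = 1/(-20157418/155) = -155/20157418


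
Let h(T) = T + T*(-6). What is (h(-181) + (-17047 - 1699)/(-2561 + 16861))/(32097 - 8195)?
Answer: 29237/773300 ≈ 0.037808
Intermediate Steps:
h(T) = -5*T (h(T) = T - 6*T = -5*T)
(h(-181) + (-17047 - 1699)/(-2561 + 16861))/(32097 - 8195) = (-5*(-181) + (-17047 - 1699)/(-2561 + 16861))/(32097 - 8195) = (905 - 18746/14300)/23902 = (905 - 18746*1/14300)*(1/23902) = (905 - 721/550)*(1/23902) = (497029/550)*(1/23902) = 29237/773300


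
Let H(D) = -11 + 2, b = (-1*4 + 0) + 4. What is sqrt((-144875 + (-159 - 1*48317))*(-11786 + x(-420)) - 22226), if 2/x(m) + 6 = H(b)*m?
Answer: sqrt(8114325111682203)/1887 ≈ 47737.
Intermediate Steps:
b = 0 (b = (-4 + 0) + 4 = -4 + 4 = 0)
H(D) = -9
x(m) = 2/(-6 - 9*m)
sqrt((-144875 + (-159 - 1*48317))*(-11786 + x(-420)) - 22226) = sqrt((-144875 + (-159 - 1*48317))*(-11786 + 2/(3*(-2 - 3*(-420)))) - 22226) = sqrt((-144875 + (-159 - 48317))*(-11786 + 2/(3*(-2 + 1260))) - 22226) = sqrt((-144875 - 48476)*(-11786 + (2/3)/1258) - 22226) = sqrt(-193351*(-11786 + (2/3)*(1/1258)) - 22226) = sqrt(-193351*(-11786 + 1/1887) - 22226) = sqrt(-193351*(-22240181/1887) - 22226) = sqrt(4300161236531/1887 - 22226) = sqrt(4300119296069/1887) = sqrt(8114325111682203)/1887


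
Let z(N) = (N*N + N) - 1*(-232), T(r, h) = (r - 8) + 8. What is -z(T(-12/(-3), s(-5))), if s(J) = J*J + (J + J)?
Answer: -252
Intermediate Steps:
s(J) = J**2 + 2*J
T(r, h) = r (T(r, h) = (-8 + r) + 8 = r)
z(N) = 232 + N + N**2 (z(N) = (N**2 + N) + 232 = (N + N**2) + 232 = 232 + N + N**2)
-z(T(-12/(-3), s(-5))) = -(232 - 12/(-3) + (-12/(-3))**2) = -(232 - 12*(-1/3) + (-12*(-1/3))**2) = -(232 + 4 + 4**2) = -(232 + 4 + 16) = -1*252 = -252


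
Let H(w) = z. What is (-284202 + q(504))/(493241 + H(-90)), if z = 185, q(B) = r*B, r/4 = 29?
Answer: -112869/246713 ≈ -0.45749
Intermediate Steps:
r = 116 (r = 4*29 = 116)
q(B) = 116*B
H(w) = 185
(-284202 + q(504))/(493241 + H(-90)) = (-284202 + 116*504)/(493241 + 185) = (-284202 + 58464)/493426 = -225738*1/493426 = -112869/246713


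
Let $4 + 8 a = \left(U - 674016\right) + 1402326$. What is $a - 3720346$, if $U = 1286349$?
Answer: $- \frac{27748113}{8} \approx -3.4685 \cdot 10^{6}$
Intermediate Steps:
$a = \frac{2014655}{8}$ ($a = - \frac{1}{2} + \frac{\left(1286349 - 674016\right) + 1402326}{8} = - \frac{1}{2} + \frac{612333 + 1402326}{8} = - \frac{1}{2} + \frac{1}{8} \cdot 2014659 = - \frac{1}{2} + \frac{2014659}{8} = \frac{2014655}{8} \approx 2.5183 \cdot 10^{5}$)
$a - 3720346 = \frac{2014655}{8} - 3720346 = - \frac{27748113}{8}$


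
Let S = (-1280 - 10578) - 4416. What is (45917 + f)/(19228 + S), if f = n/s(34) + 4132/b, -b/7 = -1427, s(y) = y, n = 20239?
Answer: 15796914901/1003255204 ≈ 15.746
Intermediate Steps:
b = 9989 (b = -7*(-1427) = 9989)
S = -16274 (S = -11858 - 4416 = -16274)
f = 202307859/339626 (f = 20239/34 + 4132/9989 = 202307859/339626 ≈ 595.68)
(45917 + f)/(19228 + S) = (45917 + 202307859/339626)/(19228 - 16274) = (15796914901/339626)/2954 = (15796914901/339626)*(1/2954) = 15796914901/1003255204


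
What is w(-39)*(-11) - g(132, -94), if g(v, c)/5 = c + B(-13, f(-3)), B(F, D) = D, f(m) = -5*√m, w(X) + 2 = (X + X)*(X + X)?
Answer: -66432 + 25*I*√3 ≈ -66432.0 + 43.301*I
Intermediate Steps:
w(X) = -2 + 4*X² (w(X) = -2 + (X + X)*(X + X) = -2 + (2*X)*(2*X) = -2 + 4*X²)
g(v, c) = 5*c - 25*I*√3 (g(v, c) = 5*(c - 5*I*√3) = 5*c - 25*I*√3)
w(-39)*(-11) - g(132, -94) = (-2 + 4*(-39)²)*(-11) - (5*(-94) - 25*I*√3) = (-2 + 4*1521)*(-11) - (-470 - 25*I*√3) = (-2 + 6084)*(-11) + (470 + 25*I*√3) = 6082*(-11) + (470 + 25*I*√3) = -66902 + (470 + 25*I*√3) = -66432 + 25*I*√3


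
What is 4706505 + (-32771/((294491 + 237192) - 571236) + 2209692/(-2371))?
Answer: 441289483812680/93780163 ≈ 4.7056e+6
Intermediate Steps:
4706505 + (-32771/((294491 + 237192) - 571236) + 2209692/(-2371)) = 4706505 + (-32771/(531683 - 571236) + 2209692*(-1/2371)) = 4706505 + (-32771/(-39553) - 2209692/2371) = 4706505 + (-32771*(-1/39553) - 2209692/2371) = 4706505 + (32771/39553 - 2209692/2371) = 4706505 - 87322247635/93780163 = 441289483812680/93780163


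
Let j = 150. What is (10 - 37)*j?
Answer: -4050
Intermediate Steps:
(10 - 37)*j = (10 - 37)*150 = -27*150 = -4050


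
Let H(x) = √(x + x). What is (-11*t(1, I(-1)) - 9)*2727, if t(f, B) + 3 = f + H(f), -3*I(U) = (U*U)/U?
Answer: 35451 - 29997*√2 ≈ -6971.2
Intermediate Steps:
I(U) = -U/3 (I(U) = -U*U/(3*U) = -U²/(3*U) = -U/3)
H(x) = √2*√x (H(x) = √(2*x) = √2*√x)
t(f, B) = -3 + f + √2*√f (t(f, B) = -3 + (f + √2*√f) = -3 + f + √2*√f)
(-11*t(1, I(-1)) - 9)*2727 = (-11*(-3 + 1 + √2*√1) - 9)*2727 = (-11*(-3 + 1 + √2*1) - 9)*2727 = (-11*(-3 + 1 + √2) - 9)*2727 = (-11*(-2 + √2) - 9)*2727 = ((22 - 11*√2) - 9)*2727 = (13 - 11*√2)*2727 = 35451 - 29997*√2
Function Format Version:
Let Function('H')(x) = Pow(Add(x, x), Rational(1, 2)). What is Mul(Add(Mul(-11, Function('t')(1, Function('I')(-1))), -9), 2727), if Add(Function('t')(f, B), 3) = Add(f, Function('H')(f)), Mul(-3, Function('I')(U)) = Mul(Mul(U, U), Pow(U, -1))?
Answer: Add(35451, Mul(-29997, Pow(2, Rational(1, 2)))) ≈ -6971.2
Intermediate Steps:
Function('I')(U) = Mul(Rational(-1, 3), U) (Function('I')(U) = Mul(Rational(-1, 3), Mul(Mul(U, U), Pow(U, -1))) = Mul(Rational(-1, 3), Mul(Pow(U, 2), Pow(U, -1))) = Mul(Rational(-1, 3), U))
Function('H')(x) = Mul(Pow(2, Rational(1, 2)), Pow(x, Rational(1, 2))) (Function('H')(x) = Pow(Mul(2, x), Rational(1, 2)) = Mul(Pow(2, Rational(1, 2)), Pow(x, Rational(1, 2))))
Function('t')(f, B) = Add(-3, f, Mul(Pow(2, Rational(1, 2)), Pow(f, Rational(1, 2)))) (Function('t')(f, B) = Add(-3, Add(f, Mul(Pow(2, Rational(1, 2)), Pow(f, Rational(1, 2))))) = Add(-3, f, Mul(Pow(2, Rational(1, 2)), Pow(f, Rational(1, 2)))))
Mul(Add(Mul(-11, Function('t')(1, Function('I')(-1))), -9), 2727) = Mul(Add(Mul(-11, Add(-3, 1, Mul(Pow(2, Rational(1, 2)), Pow(1, Rational(1, 2))))), -9), 2727) = Mul(Add(Mul(-11, Add(-3, 1, Mul(Pow(2, Rational(1, 2)), 1))), -9), 2727) = Mul(Add(Mul(-11, Add(-3, 1, Pow(2, Rational(1, 2)))), -9), 2727) = Mul(Add(Mul(-11, Add(-2, Pow(2, Rational(1, 2)))), -9), 2727) = Mul(Add(Add(22, Mul(-11, Pow(2, Rational(1, 2)))), -9), 2727) = Mul(Add(13, Mul(-11, Pow(2, Rational(1, 2)))), 2727) = Add(35451, Mul(-29997, Pow(2, Rational(1, 2))))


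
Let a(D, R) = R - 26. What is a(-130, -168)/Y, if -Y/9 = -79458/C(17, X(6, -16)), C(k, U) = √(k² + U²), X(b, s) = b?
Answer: -485*√13/357561 ≈ -0.0048906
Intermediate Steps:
a(D, R) = -26 + R
C(k, U) = √(U² + k²)
Y = 715122*√13/65 (Y = -(-715122)/(√(6² + 17²)) = -(-715122)/(√(36 + 289)) = -(-715122)/(√325) = -(-715122)/(5*√13) = -(-715122)*√13/65 = 715122*√13/65 ≈ 39668.)
a(-130, -168)/Y = (-26 - 168)/((715122*√13/65)) = -485*√13/357561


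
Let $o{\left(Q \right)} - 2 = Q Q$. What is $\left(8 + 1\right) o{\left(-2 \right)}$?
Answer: $54$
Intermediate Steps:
$o{\left(Q \right)} = 2 + Q^{2}$ ($o{\left(Q \right)} = 2 + Q Q = 2 + Q^{2}$)
$\left(8 + 1\right) o{\left(-2 \right)} = \left(8 + 1\right) \left(2 + \left(-2\right)^{2}\right) = 9 \left(2 + 4\right) = 9 \cdot 6 = 54$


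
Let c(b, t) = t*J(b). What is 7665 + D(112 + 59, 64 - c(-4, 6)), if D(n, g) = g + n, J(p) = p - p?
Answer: 7900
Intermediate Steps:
J(p) = 0
c(b, t) = 0 (c(b, t) = t*0 = 0)
7665 + D(112 + 59, 64 - c(-4, 6)) = 7665 + ((64 - 1*0) + (112 + 59)) = 7665 + ((64 + 0) + 171) = 7665 + (64 + 171) = 7665 + 235 = 7900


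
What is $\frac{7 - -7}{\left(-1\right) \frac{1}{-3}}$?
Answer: $42$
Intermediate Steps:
$\frac{7 - -7}{\left(-1\right) \frac{1}{-3}} = \frac{7 + 7}{\left(-1\right) \left(- \frac{1}{3}\right)} = 14 \frac{1}{\frac{1}{3}} = 14 \cdot 3 = 42$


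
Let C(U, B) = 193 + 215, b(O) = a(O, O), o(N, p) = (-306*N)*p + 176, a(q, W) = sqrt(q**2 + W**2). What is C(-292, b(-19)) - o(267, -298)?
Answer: -24346964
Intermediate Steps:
a(q, W) = sqrt(W**2 + q**2)
o(N, p) = 176 - 306*N*p (o(N, p) = -306*N*p + 176 = 176 - 306*N*p)
b(O) = sqrt(2)*sqrt(O**2) (b(O) = sqrt(O**2 + O**2) = sqrt(2*O**2) = sqrt(2)*sqrt(O**2))
C(U, B) = 408
C(-292, b(-19)) - o(267, -298) = 408 - (176 - 306*267*(-298)) = 408 - (176 + 24347196) = 408 - 1*24347372 = 408 - 24347372 = -24346964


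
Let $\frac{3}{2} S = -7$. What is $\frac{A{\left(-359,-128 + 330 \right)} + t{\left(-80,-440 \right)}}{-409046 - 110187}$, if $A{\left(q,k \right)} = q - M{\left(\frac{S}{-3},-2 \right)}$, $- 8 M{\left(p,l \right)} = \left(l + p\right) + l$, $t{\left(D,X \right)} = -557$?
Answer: $\frac{32987}{18692388} \approx 0.0017647$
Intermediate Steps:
$S = - \frac{14}{3}$ ($S = \frac{2}{3} \left(-7\right) = - \frac{14}{3} \approx -4.6667$)
$M{\left(p,l \right)} = - \frac{l}{4} - \frac{p}{8}$ ($M{\left(p,l \right)} = - \frac{\left(l + p\right) + l}{8} = - \frac{p + 2 l}{8} = - \frac{l}{4} - \frac{p}{8}$)
$A{\left(q,k \right)} = - \frac{11}{36} + q$ ($A{\left(q,k \right)} = q - \left(\left(- \frac{1}{4}\right) \left(-2\right) - \frac{\left(- \frac{14}{3}\right) \frac{1}{-3}}{8}\right) = q - \left(\frac{1}{2} - \frac{\left(- \frac{14}{3}\right) \left(- \frac{1}{3}\right)}{8}\right) = q - \left(\frac{1}{2} - \frac{7}{36}\right) = q - \frac{11}{36} = - \frac{11}{36} + q$)
$\frac{A{\left(-359,-128 + 330 \right)} + t{\left(-80,-440 \right)}}{-409046 - 110187} = \frac{\left(- \frac{11}{36} - 359\right) - 557}{-409046 - 110187} = \frac{- \frac{12935}{36} - 557}{-519233} = \left(- \frac{32987}{36}\right) \left(- \frac{1}{519233}\right) = \frac{32987}{18692388}$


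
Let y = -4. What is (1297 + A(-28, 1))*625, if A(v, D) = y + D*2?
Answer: 809375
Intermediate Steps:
A(v, D) = -4 + 2*D (A(v, D) = -4 + D*2 = -4 + 2*D)
(1297 + A(-28, 1))*625 = (1297 + (-4 + 2*1))*625 = (1297 + (-4 + 2))*625 = (1297 - 2)*625 = 1295*625 = 809375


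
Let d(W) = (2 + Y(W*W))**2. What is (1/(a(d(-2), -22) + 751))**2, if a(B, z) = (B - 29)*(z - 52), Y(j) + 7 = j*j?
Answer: 1/36687249 ≈ 2.7257e-8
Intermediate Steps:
Y(j) = -7 + j**2 (Y(j) = -7 + j*j = -7 + j**2)
d(W) = (-5 + W**4)**2 (d(W) = (2 + (-7 + (W*W)**2))**2 = (2 + (-7 + (W**2)**2))**2 = (2 + (-7 + W**4))**2 = (-5 + W**4)**2)
a(B, z) = (-52 + z)*(-29 + B) (a(B, z) = (-29 + B)*(-52 + z) = (-52 + z)*(-29 + B))
(1/(a(d(-2), -22) + 751))**2 = (1/((1508 - 52*(-5 + (-2)**4)**2 - 29*(-22) + (-5 + (-2)**4)**2*(-22)) + 751))**2 = (1/((1508 - 52*(-5 + 16)**2 + 638 + (-5 + 16)**2*(-22)) + 751))**2 = (1/((1508 - 52*11**2 + 638 + 11**2*(-22)) + 751))**2 = (1/((1508 - 52*121 + 638 + 121*(-22)) + 751))**2 = (1/((1508 - 6292 + 638 - 2662) + 751))**2 = (1/(-6808 + 751))**2 = (1/(-6057))**2 = (-1/6057)**2 = 1/36687249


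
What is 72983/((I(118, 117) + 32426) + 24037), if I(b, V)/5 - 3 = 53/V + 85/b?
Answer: 1007603298/779816263 ≈ 1.2921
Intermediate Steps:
I(b, V) = 15 + 265/V + 425/b (I(b, V) = 15 + 5*(53/V + 85/b) = 15 + (265/V + 425/b) = 15 + 265/V + 425/b)
72983/((I(118, 117) + 32426) + 24037) = 72983/(((15 + 265/117 + 425/118) + 32426) + 24037) = 72983/((288085/13806 + 32426) + 24037) = 72983/(447961441/13806 + 24037) = 72983/(779816263/13806) = 72983*(13806/779816263) = 1007603298/779816263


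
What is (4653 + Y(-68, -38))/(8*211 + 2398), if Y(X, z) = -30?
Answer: 1541/1362 ≈ 1.1314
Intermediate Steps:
(4653 + Y(-68, -38))/(8*211 + 2398) = (4653 - 30)/(8*211 + 2398) = 4623/(1688 + 2398) = 4623/4086 = 4623*(1/4086) = 1541/1362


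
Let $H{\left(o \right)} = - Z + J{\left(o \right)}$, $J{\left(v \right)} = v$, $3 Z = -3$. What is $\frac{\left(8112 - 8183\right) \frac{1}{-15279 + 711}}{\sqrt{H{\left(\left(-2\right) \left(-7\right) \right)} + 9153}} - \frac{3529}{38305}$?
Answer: $- \frac{3529}{38305} + \frac{71 \sqrt{573}}{33389856} \approx -0.092078$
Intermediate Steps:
$Z = -1$ ($Z = \frac{1}{3} \left(-3\right) = -1$)
$H{\left(o \right)} = 1 + o$ ($H{\left(o \right)} = \left(-1\right) \left(-1\right) + o = 1 + o$)
$\frac{\left(8112 - 8183\right) \frac{1}{-15279 + 711}}{\sqrt{H{\left(\left(-2\right) \left(-7\right) \right)} + 9153}} - \frac{3529}{38305} = \frac{\left(8112 - 8183\right) \frac{1}{-15279 + 711}}{\sqrt{\left(1 - -14\right) + 9153}} - \frac{3529}{38305} = \frac{\left(-71\right) \frac{1}{-14568}}{\sqrt{\left(1 + 14\right) + 9153}} - \frac{3529}{38305} = \frac{\left(-71\right) \left(- \frac{1}{14568}\right)}{\sqrt{15 + 9153}} - \frac{3529}{38305} = \frac{71}{14568 \sqrt{9168}} - \frac{3529}{38305} = \frac{71}{14568 \cdot 4 \sqrt{573}} - \frac{3529}{38305} = \frac{71 \frac{\sqrt{573}}{2292}}{14568} - \frac{3529}{38305} = \frac{71 \sqrt{573}}{33389856} - \frac{3529}{38305} = - \frac{3529}{38305} + \frac{71 \sqrt{573}}{33389856}$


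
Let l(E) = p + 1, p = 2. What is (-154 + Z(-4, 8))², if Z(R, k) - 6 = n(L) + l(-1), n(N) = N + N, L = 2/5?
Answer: 519841/25 ≈ 20794.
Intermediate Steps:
l(E) = 3 (l(E) = 2 + 1 = 3)
L = ⅖ (L = 2*(⅕) = ⅖ ≈ 0.40000)
n(N) = 2*N
Z(R, k) = 49/5 (Z(R, k) = 6 + (2*(⅖) + 3) = 6 + (⅘ + 3) = 6 + 19/5 = 49/5)
(-154 + Z(-4, 8))² = (-154 + 49/5)² = (-721/5)² = 519841/25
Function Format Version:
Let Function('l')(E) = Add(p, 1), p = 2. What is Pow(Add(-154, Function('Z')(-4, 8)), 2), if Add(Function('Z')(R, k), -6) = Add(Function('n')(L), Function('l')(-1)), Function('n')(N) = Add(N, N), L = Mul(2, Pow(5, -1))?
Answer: Rational(519841, 25) ≈ 20794.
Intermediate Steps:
Function('l')(E) = 3 (Function('l')(E) = Add(2, 1) = 3)
L = Rational(2, 5) (L = Mul(2, Rational(1, 5)) = Rational(2, 5) ≈ 0.40000)
Function('n')(N) = Mul(2, N)
Function('Z')(R, k) = Rational(49, 5) (Function('Z')(R, k) = Add(6, Add(Mul(2, Rational(2, 5)), 3)) = Add(6, Add(Rational(4, 5), 3)) = Add(6, Rational(19, 5)) = Rational(49, 5))
Pow(Add(-154, Function('Z')(-4, 8)), 2) = Pow(Add(-154, Rational(49, 5)), 2) = Pow(Rational(-721, 5), 2) = Rational(519841, 25)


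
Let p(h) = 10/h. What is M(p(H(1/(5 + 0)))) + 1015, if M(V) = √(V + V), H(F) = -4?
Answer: 1015 + I*√5 ≈ 1015.0 + 2.2361*I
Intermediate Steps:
M(V) = √2*√V (M(V) = √(2*V) = √2*√V)
M(p(H(1/(5 + 0)))) + 1015 = √2*√(10/(-4)) + 1015 = √2*√(10*(-¼)) + 1015 = √2*√(-5/2) + 1015 = √2*(I*√10/2) + 1015 = I*√5 + 1015 = 1015 + I*√5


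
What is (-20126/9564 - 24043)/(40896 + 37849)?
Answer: -114983689/376558590 ≈ -0.30535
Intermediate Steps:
(-20126/9564 - 24043)/(40896 + 37849) = (-20126*1/9564 - 24043)/78745 = (-10063/4782 - 24043)*(1/78745) = -114983689/4782*1/78745 = -114983689/376558590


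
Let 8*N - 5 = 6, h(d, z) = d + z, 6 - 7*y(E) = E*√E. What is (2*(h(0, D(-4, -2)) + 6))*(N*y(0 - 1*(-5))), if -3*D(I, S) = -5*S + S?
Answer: 55/7 - 275*√5/42 ≈ -6.7838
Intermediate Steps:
D(I, S) = 4*S/3 (D(I, S) = -(-5*S + S)/3 = -(-4)*S/3 = 4*S/3)
y(E) = 6/7 - E^(3/2)/7 (y(E) = 6/7 - E*√E/7 = 6/7 - E^(3/2)/7)
N = 11/8 (N = 5/8 + (⅛)*6 = 5/8 + ¾ = 11/8 ≈ 1.3750)
(2*(h(0, D(-4, -2)) + 6))*(N*y(0 - 1*(-5))) = (2*((0 + (4/3)*(-2)) + 6))*(11*(6/7 - (0 - 1*(-5))^(3/2)/7)/8) = (2*((0 - 8/3) + 6))*(11*(6/7 - (0 + 5)^(3/2)/7)/8) = (2*(-8/3 + 6))*(11*(6/7 - 5*√5/7)/8) = (2*(10/3))*(11*(6/7 - 5*√5/7)/8) = 20*(11*(6/7 - 5*√5/7)/8)/3 = 20*(33/28 - 55*√5/56)/3 = 55/7 - 275*√5/42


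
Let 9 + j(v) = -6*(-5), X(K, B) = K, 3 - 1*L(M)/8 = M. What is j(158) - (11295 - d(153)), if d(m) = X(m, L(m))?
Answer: -11121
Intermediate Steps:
L(M) = 24 - 8*M
d(m) = m
j(v) = 21 (j(v) = -9 - 6*(-5) = -9 + 30 = 21)
j(158) - (11295 - d(153)) = 21 - (11295 - 1*153) = 21 - (11295 - 153) = 21 - 1*11142 = 21 - 11142 = -11121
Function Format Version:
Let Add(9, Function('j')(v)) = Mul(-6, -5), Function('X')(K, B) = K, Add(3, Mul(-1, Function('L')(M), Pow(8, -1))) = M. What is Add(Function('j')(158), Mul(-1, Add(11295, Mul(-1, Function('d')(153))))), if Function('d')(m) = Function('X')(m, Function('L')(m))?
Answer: -11121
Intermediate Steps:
Function('L')(M) = Add(24, Mul(-8, M))
Function('d')(m) = m
Function('j')(v) = 21 (Function('j')(v) = Add(-9, Mul(-6, -5)) = Add(-9, 30) = 21)
Add(Function('j')(158), Mul(-1, Add(11295, Mul(-1, Function('d')(153))))) = Add(21, Mul(-1, Add(11295, Mul(-1, 153)))) = Add(21, Mul(-1, Add(11295, -153))) = Add(21, Mul(-1, 11142)) = Add(21, -11142) = -11121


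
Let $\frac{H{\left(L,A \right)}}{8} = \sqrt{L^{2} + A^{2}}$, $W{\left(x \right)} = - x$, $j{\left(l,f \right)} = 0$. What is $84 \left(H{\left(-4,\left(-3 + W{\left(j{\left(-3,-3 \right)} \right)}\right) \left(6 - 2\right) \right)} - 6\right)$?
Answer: $-504 + 2688 \sqrt{10} \approx 7996.2$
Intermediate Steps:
$H{\left(L,A \right)} = 8 \sqrt{A^{2} + L^{2}}$ ($H{\left(L,A \right)} = 8 \sqrt{L^{2} + A^{2}} = 8 \sqrt{A^{2} + L^{2}}$)
$84 \left(H{\left(-4,\left(-3 + W{\left(j{\left(-3,-3 \right)} \right)}\right) \left(6 - 2\right) \right)} - 6\right) = 84 \left(8 \sqrt{\left(\left(-3 - 0\right) \left(6 - 2\right)\right)^{2} + \left(-4\right)^{2}} - 6\right) = 84 \left(8 \sqrt{\left(\left(-3 + 0\right) 4\right)^{2} + 16} - 6\right) = 84 \left(8 \sqrt{\left(\left(-3\right) 4\right)^{2} + 16} - 6\right) = 84 \left(8 \sqrt{\left(-12\right)^{2} + 16} - 6\right) = 84 \left(8 \sqrt{144 + 16} - 6\right) = 84 \left(8 \sqrt{160} - 6\right) = 84 \left(8 \cdot 4 \sqrt{10} - 6\right) = 84 \left(32 \sqrt{10} - 6\right) = 84 \left(-6 + 32 \sqrt{10}\right) = -504 + 2688 \sqrt{10}$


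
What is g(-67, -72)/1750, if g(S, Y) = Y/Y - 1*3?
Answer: -1/875 ≈ -0.0011429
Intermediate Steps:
g(S, Y) = -2 (g(S, Y) = 1 - 3 = -2)
g(-67, -72)/1750 = -2/1750 = -2*1/1750 = -1/875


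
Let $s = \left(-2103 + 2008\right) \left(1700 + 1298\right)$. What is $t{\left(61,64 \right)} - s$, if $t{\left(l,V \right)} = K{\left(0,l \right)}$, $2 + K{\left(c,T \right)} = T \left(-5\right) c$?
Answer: $284808$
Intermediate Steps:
$K{\left(c,T \right)} = -2 - 5 T c$ ($K{\left(c,T \right)} = -2 + T \left(-5\right) c = -2 + - 5 T c = -2 - 5 T c$)
$t{\left(l,V \right)} = -2$ ($t{\left(l,V \right)} = -2 - 5 l 0 = -2 + 0 = -2$)
$s = -284810$ ($s = \left(-95\right) 2998 = -284810$)
$t{\left(61,64 \right)} - s = -2 - -284810 = -2 + 284810 = 284808$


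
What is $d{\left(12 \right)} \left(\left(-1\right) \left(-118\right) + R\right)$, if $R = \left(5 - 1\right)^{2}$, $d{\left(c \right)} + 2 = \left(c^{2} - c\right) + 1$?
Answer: $17554$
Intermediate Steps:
$d{\left(c \right)} = -1 + c^{2} - c$ ($d{\left(c \right)} = -2 + \left(\left(c^{2} - c\right) + 1\right) = -2 + \left(1 + c^{2} - c\right) = -1 + c^{2} - c$)
$R = 16$ ($R = 4^{2} = 16$)
$d{\left(12 \right)} \left(\left(-1\right) \left(-118\right) + R\right) = \left(-1 + 12^{2} - 12\right) \left(\left(-1\right) \left(-118\right) + 16\right) = \left(-1 + 144 - 12\right) \left(118 + 16\right) = 131 \cdot 134 = 17554$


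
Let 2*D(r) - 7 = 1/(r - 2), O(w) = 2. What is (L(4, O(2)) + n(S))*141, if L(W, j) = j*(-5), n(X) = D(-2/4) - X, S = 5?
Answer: -16497/10 ≈ -1649.7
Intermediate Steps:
D(r) = 7/2 + 1/(2*(-2 + r)) (D(r) = 7/2 + 1/(2*(r - 2)) = 7/2 + 1/(2*(-2 + r)))
n(X) = 33/10 - X (n(X) = (-13 + 7*(-2/4))/(2*(-2 - 2/4)) - X = (-13 + 7*(-2*¼))/(2*(-2 - 2*¼)) - X = (-13 + 7*(-½))/(2*(-2 - ½)) - X = (-13 - 7/2)/(2*(-5/2)) - X = (½)*(-⅖)*(-33/2) - X = 33/10 - X)
L(W, j) = -5*j
(L(4, O(2)) + n(S))*141 = (-5*2 + (33/10 - 1*5))*141 = (-10 + (33/10 - 5))*141 = (-10 - 17/10)*141 = -117/10*141 = -16497/10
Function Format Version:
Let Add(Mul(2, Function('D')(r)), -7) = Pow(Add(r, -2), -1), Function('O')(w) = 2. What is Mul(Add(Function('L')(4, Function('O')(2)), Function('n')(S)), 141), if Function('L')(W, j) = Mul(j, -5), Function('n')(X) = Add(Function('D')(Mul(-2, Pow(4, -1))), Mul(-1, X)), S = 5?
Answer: Rational(-16497, 10) ≈ -1649.7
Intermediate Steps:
Function('D')(r) = Add(Rational(7, 2), Mul(Rational(1, 2), Pow(Add(-2, r), -1))) (Function('D')(r) = Add(Rational(7, 2), Mul(Rational(1, 2), Pow(Add(r, -2), -1))) = Add(Rational(7, 2), Mul(Rational(1, 2), Pow(Add(-2, r), -1))))
Function('n')(X) = Add(Rational(33, 10), Mul(-1, X)) (Function('n')(X) = Add(Mul(Rational(1, 2), Pow(Add(-2, Mul(-2, Pow(4, -1))), -1), Add(-13, Mul(7, Mul(-2, Pow(4, -1))))), Mul(-1, X)) = Add(Mul(Rational(1, 2), Pow(Add(-2, Mul(-2, Rational(1, 4))), -1), Add(-13, Mul(7, Mul(-2, Rational(1, 4))))), Mul(-1, X)) = Add(Mul(Rational(1, 2), Pow(Add(-2, Rational(-1, 2)), -1), Add(-13, Mul(7, Rational(-1, 2)))), Mul(-1, X)) = Add(Mul(Rational(1, 2), Pow(Rational(-5, 2), -1), Add(-13, Rational(-7, 2))), Mul(-1, X)) = Add(Mul(Rational(1, 2), Rational(-2, 5), Rational(-33, 2)), Mul(-1, X)) = Add(Rational(33, 10), Mul(-1, X)))
Function('L')(W, j) = Mul(-5, j)
Mul(Add(Function('L')(4, Function('O')(2)), Function('n')(S)), 141) = Mul(Add(Mul(-5, 2), Add(Rational(33, 10), Mul(-1, 5))), 141) = Mul(Add(-10, Add(Rational(33, 10), -5)), 141) = Mul(Add(-10, Rational(-17, 10)), 141) = Mul(Rational(-117, 10), 141) = Rational(-16497, 10)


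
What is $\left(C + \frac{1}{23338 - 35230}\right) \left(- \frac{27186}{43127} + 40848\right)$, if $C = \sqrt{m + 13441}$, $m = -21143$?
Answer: $- \frac{293604085}{85477714} + \frac{1761624510 i \sqrt{7702}}{43127} \approx -3.4349 + 3.5848 \cdot 10^{6} i$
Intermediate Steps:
$C = i \sqrt{7702}$ ($C = \sqrt{-21143 + 13441} = \sqrt{-7702} = i \sqrt{7702} \approx 87.761 i$)
$\left(C + \frac{1}{23338 - 35230}\right) \left(- \frac{27186}{43127} + 40848\right) = \left(i \sqrt{7702} + \frac{1}{23338 - 35230}\right) \left(- \frac{27186}{43127} + 40848\right) = \left(i \sqrt{7702} + \frac{1}{-11892}\right) \left(\left(-27186\right) \frac{1}{43127} + 40848\right) = \left(i \sqrt{7702} - \frac{1}{11892}\right) \left(- \frac{27186}{43127} + 40848\right) = \left(- \frac{1}{11892} + i \sqrt{7702}\right) \frac{1761624510}{43127} = - \frac{293604085}{85477714} + \frac{1761624510 i \sqrt{7702}}{43127}$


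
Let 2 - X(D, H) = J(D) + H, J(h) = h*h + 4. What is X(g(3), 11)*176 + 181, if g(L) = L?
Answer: -3691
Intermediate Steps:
J(h) = 4 + h² (J(h) = h² + 4 = 4 + h²)
X(D, H) = -2 - H - D² (X(D, H) = 2 - ((4 + D²) + H) = 2 - (4 + H + D²) = 2 + (-4 - H - D²) = -2 - H - D²)
X(g(3), 11)*176 + 181 = (-2 - 1*11 - 1*3²)*176 + 181 = (-2 - 11 - 1*9)*176 + 181 = (-2 - 11 - 9)*176 + 181 = -22*176 + 181 = -3872 + 181 = -3691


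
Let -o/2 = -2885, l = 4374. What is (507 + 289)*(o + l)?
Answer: 8074624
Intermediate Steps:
o = 5770 (o = -2*(-2885) = 5770)
(507 + 289)*(o + l) = (507 + 289)*(5770 + 4374) = 796*10144 = 8074624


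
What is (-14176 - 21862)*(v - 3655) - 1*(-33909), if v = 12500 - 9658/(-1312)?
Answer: -104627895679/328 ≈ -3.1899e+8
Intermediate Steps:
v = 8204829/656 (v = 12500 - 9658*(-1/1312) = 12500 + 4829/656 = 8204829/656 ≈ 12507.)
(-14176 - 21862)*(v - 3655) - 1*(-33909) = (-14176 - 21862)*(8204829/656 - 3655) - 1*(-33909) = -36038*5807149/656 + 33909 = -104639017831/328 + 33909 = -104627895679/328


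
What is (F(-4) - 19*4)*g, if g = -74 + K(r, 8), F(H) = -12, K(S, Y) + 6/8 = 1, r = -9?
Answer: 6490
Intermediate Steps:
K(S, Y) = ¼ (K(S, Y) = -¾ + 1 = ¼)
g = -295/4 (g = -74 + ¼ = -295/4 ≈ -73.750)
(F(-4) - 19*4)*g = (-12 - 19*4)*(-295/4) = (-12 - 76)*(-295/4) = -88*(-295/4) = 6490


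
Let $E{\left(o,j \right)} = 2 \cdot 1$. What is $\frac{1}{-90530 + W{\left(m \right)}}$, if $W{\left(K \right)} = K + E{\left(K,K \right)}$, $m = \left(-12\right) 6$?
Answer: $- \frac{1}{90600} \approx -1.1038 \cdot 10^{-5}$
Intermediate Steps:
$E{\left(o,j \right)} = 2$
$m = -72$
$W{\left(K \right)} = 2 + K$ ($W{\left(K \right)} = K + 2 = 2 + K$)
$\frac{1}{-90530 + W{\left(m \right)}} = \frac{1}{-90530 + \left(2 - 72\right)} = \frac{1}{-90530 - 70} = \frac{1}{-90600} = - \frac{1}{90600}$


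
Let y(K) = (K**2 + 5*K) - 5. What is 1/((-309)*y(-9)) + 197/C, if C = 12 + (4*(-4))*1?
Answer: -1887067/38316 ≈ -49.250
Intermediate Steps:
y(K) = -5 + K**2 + 5*K
C = -4 (C = 12 - 16*1 = 12 - 16 = -4)
1/((-309)*y(-9)) + 197/C = 1/((-309)*(-5 + (-9)**2 + 5*(-9))) + 197/(-4) = -1/(309*(-5 + 81 - 45)) + 197*(-1/4) = -1/309/31 - 197/4 = -1/309*1/31 - 197/4 = -1/9579 - 197/4 = -1887067/38316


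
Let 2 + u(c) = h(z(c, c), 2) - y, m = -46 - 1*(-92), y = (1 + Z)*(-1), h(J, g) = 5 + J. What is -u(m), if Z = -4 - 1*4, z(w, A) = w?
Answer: -42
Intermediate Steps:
Z = -8 (Z = -4 - 4 = -8)
y = 7 (y = (1 - 8)*(-1) = -7*(-1) = 7)
m = 46 (m = -46 + 92 = 46)
u(c) = -4 + c (u(c) = -2 + ((5 + c) - 1*7) = -2 + ((5 + c) - 7) = -2 + (-2 + c) = -4 + c)
-u(m) = -(-4 + 46) = -1*42 = -42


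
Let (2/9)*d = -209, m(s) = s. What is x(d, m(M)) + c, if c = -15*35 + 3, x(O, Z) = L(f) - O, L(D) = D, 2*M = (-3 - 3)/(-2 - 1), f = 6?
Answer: 849/2 ≈ 424.50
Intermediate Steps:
M = 1 (M = ((-3 - 3)/(-2 - 1))/2 = (-6/(-3))/2 = (-6*(-1/3))/2 = (1/2)*2 = 1)
d = -1881/2 (d = (9/2)*(-209) = -1881/2 ≈ -940.50)
x(O, Z) = 6 - O
c = -522 (c = -525 + 3 = -522)
x(d, m(M)) + c = (6 - 1*(-1881/2)) - 522 = (6 + 1881/2) - 522 = 1893/2 - 522 = 849/2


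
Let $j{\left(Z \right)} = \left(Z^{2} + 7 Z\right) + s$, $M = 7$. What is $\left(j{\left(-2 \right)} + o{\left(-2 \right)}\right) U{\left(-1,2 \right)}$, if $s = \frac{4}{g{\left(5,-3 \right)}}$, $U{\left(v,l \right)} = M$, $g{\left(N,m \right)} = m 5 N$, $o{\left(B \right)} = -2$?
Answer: $- \frac{6328}{75} \approx -84.373$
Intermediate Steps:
$g{\left(N,m \right)} = 5 N m$ ($g{\left(N,m \right)} = 5 m N = 5 N m$)
$U{\left(v,l \right)} = 7$
$s = - \frac{4}{75}$ ($s = \frac{4}{5 \cdot 5 \left(-3\right)} = \frac{4}{-75} = 4 \left(- \frac{1}{75}\right) = - \frac{4}{75} \approx -0.053333$)
$j{\left(Z \right)} = - \frac{4}{75} + Z^{2} + 7 Z$ ($j{\left(Z \right)} = \left(Z^{2} + 7 Z\right) - \frac{4}{75} = - \frac{4}{75} + Z^{2} + 7 Z$)
$\left(j{\left(-2 \right)} + o{\left(-2 \right)}\right) U{\left(-1,2 \right)} = \left(\left(- \frac{4}{75} + \left(-2\right)^{2} + 7 \left(-2\right)\right) - 2\right) 7 = \left(\left(- \frac{4}{75} + 4 - 14\right) - 2\right) 7 = \left(- \frac{754}{75} - 2\right) 7 = \left(- \frac{904}{75}\right) 7 = - \frac{6328}{75}$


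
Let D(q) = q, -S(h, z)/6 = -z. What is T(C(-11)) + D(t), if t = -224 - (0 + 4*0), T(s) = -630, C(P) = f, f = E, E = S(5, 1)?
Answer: -854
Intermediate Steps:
S(h, z) = 6*z (S(h, z) = -(-6)*z = 6*z)
E = 6 (E = 6*1 = 6)
f = 6
C(P) = 6
t = -224 (t = -224 - (0 + 0) = -224 - 1*0 = -224 + 0 = -224)
T(C(-11)) + D(t) = -630 - 224 = -854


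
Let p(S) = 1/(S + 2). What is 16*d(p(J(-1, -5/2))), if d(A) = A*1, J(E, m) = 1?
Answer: 16/3 ≈ 5.3333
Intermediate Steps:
p(S) = 1/(2 + S)
d(A) = A
16*d(p(J(-1, -5/2))) = 16/(2 + 1) = 16/3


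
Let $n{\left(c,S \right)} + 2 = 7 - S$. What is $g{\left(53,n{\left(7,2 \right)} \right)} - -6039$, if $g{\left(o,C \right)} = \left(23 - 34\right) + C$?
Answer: $6031$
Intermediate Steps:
$n{\left(c,S \right)} = 5 - S$ ($n{\left(c,S \right)} = -2 - \left(-7 + S\right) = 5 - S$)
$g{\left(o,C \right)} = -11 + C$
$g{\left(53,n{\left(7,2 \right)} \right)} - -6039 = \left(-11 + \left(5 - 2\right)\right) - -6039 = \left(-11 + \left(5 - 2\right)\right) + 6039 = \left(-11 + 3\right) + 6039 = -8 + 6039 = 6031$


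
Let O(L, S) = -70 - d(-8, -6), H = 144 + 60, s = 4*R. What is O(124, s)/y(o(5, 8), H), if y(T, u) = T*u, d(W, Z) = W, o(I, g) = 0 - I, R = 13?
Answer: 31/510 ≈ 0.060784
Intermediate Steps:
s = 52 (s = 4*13 = 52)
H = 204
o(I, g) = -I
O(L, S) = -62 (O(L, S) = -70 - 1*(-8) = -70 + 8 = -62)
O(124, s)/y(o(5, 8), H) = -62/(-1*5*204) = -62/((-5*204)) = -62/(-1020) = -62*(-1/1020) = 31/510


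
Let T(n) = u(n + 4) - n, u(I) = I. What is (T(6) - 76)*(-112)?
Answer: 8064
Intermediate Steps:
T(n) = 4 (T(n) = (n + 4) - n = (4 + n) - n = 4)
(T(6) - 76)*(-112) = (4 - 76)*(-112) = -72*(-112) = 8064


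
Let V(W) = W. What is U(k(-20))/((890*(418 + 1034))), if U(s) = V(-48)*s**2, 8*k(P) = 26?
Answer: -169/430760 ≈ -0.00039233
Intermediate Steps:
k(P) = 13/4 (k(P) = (1/8)*26 = 13/4)
U(s) = -48*s**2
U(k(-20))/((890*(418 + 1034))) = (-48*(13/4)**2)/((890*(418 + 1034))) = (-48*169/16)/((890*1452)) = -507/1292280 = -507*1/1292280 = -169/430760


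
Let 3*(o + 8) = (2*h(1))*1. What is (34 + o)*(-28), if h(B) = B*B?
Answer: -2240/3 ≈ -746.67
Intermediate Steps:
h(B) = B²
o = -22/3 (o = -8 + ((2*1²)*1)/3 = -8 + ((2*1)*1)/3 = -8 + (2*1)/3 = -8 + (⅓)*2 = -8 + ⅔ = -22/3 ≈ -7.3333)
(34 + o)*(-28) = (34 - 22/3)*(-28) = (80/3)*(-28) = -2240/3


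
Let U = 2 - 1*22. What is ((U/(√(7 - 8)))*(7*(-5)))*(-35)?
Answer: 24500*I ≈ 24500.0*I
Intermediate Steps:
U = -20 (U = 2 - 22 = -20)
((U/(√(7 - 8)))*(7*(-5)))*(-35) = ((-20/√(7 - 8))*(7*(-5)))*(-35) = (-20*(-I)*(-35))*(-35) = (-(-20)*I*(-35))*(-35) = ((20*I)*(-35))*(-35) = -700*I*(-35) = 24500*I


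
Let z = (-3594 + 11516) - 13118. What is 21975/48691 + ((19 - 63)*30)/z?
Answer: 14871185/21083203 ≈ 0.70536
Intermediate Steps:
z = -5196 (z = 7922 - 13118 = -5196)
21975/48691 + ((19 - 63)*30)/z = 21975/48691 + ((19 - 63)*30)/(-5196) = 21975*(1/48691) - 44*30*(-1/5196) = 21975/48691 - 1320*(-1/5196) = 21975/48691 + 110/433 = 14871185/21083203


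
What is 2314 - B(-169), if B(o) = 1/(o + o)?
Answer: 782133/338 ≈ 2314.0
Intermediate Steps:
B(o) = 1/(2*o)
2314 - B(-169) = 2314 - 1/(2*(-169)) = 2314 - (-1)/(2*169) = 2314 - 1*(-1/338) = 2314 + 1/338 = 782133/338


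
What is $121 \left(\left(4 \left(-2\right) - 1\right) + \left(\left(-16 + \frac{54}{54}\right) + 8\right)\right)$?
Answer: $-1936$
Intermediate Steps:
$121 \left(\left(4 \left(-2\right) - 1\right) + \left(\left(-16 + \frac{54}{54}\right) + 8\right)\right) = 121 \left(\left(-8 - 1\right) + \left(\left(-16 + 54 \cdot \frac{1}{54}\right) + 8\right)\right) = 121 \left(-9 + \left(\left(-16 + 1\right) + 8\right)\right) = 121 \left(-9 + \left(-15 + 8\right)\right) = 121 \left(-9 - 7\right) = 121 \left(-16\right) = -1936$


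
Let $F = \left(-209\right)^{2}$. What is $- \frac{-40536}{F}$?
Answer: $\frac{40536}{43681} \approx 0.928$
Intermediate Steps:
$F = 43681$
$- \frac{-40536}{F} = - \frac{-40536}{43681} = \left(-1\right) \left(- \frac{40536}{43681}\right) = \frac{40536}{43681}$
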